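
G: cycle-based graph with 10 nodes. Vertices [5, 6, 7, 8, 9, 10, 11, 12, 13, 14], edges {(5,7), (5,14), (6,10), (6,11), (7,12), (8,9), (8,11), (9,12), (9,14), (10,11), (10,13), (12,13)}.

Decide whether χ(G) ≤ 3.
Yes, G is 3-colorable

A valid 3-coloring: color 1: [5, 8, 10, 12]; color 2: [7, 9, 11, 13]; color 3: [6, 14].
(χ(G) = 3 ≤ 3.)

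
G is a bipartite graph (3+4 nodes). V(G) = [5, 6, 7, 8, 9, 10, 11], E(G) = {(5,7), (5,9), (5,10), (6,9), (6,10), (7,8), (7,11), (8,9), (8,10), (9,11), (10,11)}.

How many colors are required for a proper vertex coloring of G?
Clique number ω(G) = 2 (lower bound: χ ≥ ω).
The graph is bipartite (no odd cycle), so 2 colors suffice: χ(G) = 2.
A valid 2-coloring: color 1: [7, 9, 10]; color 2: [5, 6, 8, 11].

χ(G) = 2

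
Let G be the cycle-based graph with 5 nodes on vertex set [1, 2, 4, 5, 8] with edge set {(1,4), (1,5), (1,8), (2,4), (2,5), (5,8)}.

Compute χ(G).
Clique number ω(G) = 3 (lower bound: χ ≥ ω).
The clique on [1, 5, 8] has size 3, forcing χ ≥ 3, and the coloring below uses 3 colors, so χ(G) = 3.
A valid 3-coloring: color 1: [4, 5]; color 2: [1, 2]; color 3: [8].

χ(G) = 3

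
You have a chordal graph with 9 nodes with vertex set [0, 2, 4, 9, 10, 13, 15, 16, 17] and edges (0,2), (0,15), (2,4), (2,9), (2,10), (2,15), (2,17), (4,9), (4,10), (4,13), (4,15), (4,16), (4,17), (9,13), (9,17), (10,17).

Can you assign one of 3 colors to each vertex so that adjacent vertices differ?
The clique on vertices [2, 4, 9, 17] has size 4 > 3, so it alone needs 4 colors.

No, G is not 3-colorable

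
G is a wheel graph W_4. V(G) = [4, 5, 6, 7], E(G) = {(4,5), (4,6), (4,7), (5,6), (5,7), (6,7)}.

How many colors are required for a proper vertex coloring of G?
χ(G) = 4

Clique number ω(G) = 4 (lower bound: χ ≥ ω).
The clique on [4, 5, 6, 7] has size 4, forcing χ ≥ 4, and the coloring below uses 4 colors, so χ(G) = 4.
A valid 4-coloring: color 1: [7]; color 2: [5]; color 3: [4]; color 4: [6].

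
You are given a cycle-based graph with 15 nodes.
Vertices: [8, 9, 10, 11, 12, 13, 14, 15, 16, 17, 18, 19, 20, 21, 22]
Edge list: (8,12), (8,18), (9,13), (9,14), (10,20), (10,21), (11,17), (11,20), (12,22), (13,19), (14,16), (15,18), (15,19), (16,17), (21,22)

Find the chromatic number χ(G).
χ(G) = 3

Clique number ω(G) = 2 (lower bound: χ ≥ ω).
Odd cycle [20, 11, 17, 16, 14, 9, 13, 19, 15, 18, 8, 12, 22, 21, 10] needs 3 colors (χ ≥ 3).
The coloring below uses 3 colors, so χ(G) = 3.
A valid 3-coloring: color 1: [8, 13, 14, 15, 17, 20, 21]; color 2: [9, 10, 11, 12, 16, 18, 19]; color 3: [22].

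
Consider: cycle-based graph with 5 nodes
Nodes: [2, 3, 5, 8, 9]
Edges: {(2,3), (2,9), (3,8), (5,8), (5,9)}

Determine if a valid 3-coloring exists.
Yes, G is 3-colorable

A valid 3-coloring: color 1: [8, 9]; color 2: [2, 5]; color 3: [3].
(χ(G) = 3 ≤ 3.)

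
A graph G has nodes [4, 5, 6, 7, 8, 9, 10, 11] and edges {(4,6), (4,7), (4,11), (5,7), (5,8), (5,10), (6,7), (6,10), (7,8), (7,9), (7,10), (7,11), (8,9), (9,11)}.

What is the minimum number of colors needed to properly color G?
χ(G) = 4

Clique number ω(G) = 3 (lower bound: χ ≥ ω).
Odd cycle [8, 5, 10, 6, 4, 11, 9] needs 3 colors (χ ≥ 3).
Vertex 7 is adjacent to every vertex of [4, 5, 6, 8, 9, 10, 11], which already need 3 colors among themselves, so 7 needs a new color (χ ≥ 4).
The coloring below uses 4 colors, so χ(G) = 4.
A valid 4-coloring: color 1: [7]; color 2: [8, 10, 11]; color 3: [5, 6, 9]; color 4: [4].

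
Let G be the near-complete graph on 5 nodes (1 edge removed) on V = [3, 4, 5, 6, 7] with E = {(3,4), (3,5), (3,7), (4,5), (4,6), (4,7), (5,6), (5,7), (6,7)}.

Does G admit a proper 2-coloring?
The clique on vertices [3, 4, 5, 7] has size 4 > 2, so it alone needs 4 colors.

No, G is not 2-colorable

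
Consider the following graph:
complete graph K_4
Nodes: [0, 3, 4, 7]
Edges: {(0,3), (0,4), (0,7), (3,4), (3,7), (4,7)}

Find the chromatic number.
χ(G) = 4

Clique number ω(G) = 4 (lower bound: χ ≥ ω).
The clique on [0, 3, 4, 7] has size 4, forcing χ ≥ 4, and the coloring below uses 4 colors, so χ(G) = 4.
A valid 4-coloring: color 1: [3]; color 2: [0]; color 3: [4]; color 4: [7].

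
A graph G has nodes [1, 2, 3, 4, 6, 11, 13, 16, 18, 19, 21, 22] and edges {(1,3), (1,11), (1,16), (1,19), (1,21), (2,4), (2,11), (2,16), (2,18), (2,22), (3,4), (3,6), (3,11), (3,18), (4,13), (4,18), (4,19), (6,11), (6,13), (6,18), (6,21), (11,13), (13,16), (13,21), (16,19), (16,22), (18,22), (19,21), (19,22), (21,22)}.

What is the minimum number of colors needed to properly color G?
Clique number ω(G) = 3 (lower bound: χ ≥ ω).
The clique on [1, 3, 11] has size 3, forcing χ ≥ 3, and the coloring below uses 3 colors, so χ(G) = 3.
A valid 3-coloring: color 1: [2, 3, 13, 19]; color 2: [11, 16, 18, 21]; color 3: [1, 4, 6, 22].

χ(G) = 3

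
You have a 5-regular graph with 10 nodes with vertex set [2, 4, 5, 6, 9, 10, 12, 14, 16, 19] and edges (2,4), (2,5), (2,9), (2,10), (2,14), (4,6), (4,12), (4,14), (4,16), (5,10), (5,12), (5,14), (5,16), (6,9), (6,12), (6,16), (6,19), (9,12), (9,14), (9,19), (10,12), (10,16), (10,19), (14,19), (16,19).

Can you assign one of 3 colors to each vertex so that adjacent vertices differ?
Odd cycle [4, 16, 19, 9, 12] needs 3 colors (χ ≥ 3).
Vertex 6 is adjacent to every vertex of [4, 9, 12, 16, 19], which already need 3 colors among themselves, so 6 needs a new color (χ ≥ 4).
Hence χ(G) ≥ 4 > 3, so no proper 3-coloring exists.

No, G is not 3-colorable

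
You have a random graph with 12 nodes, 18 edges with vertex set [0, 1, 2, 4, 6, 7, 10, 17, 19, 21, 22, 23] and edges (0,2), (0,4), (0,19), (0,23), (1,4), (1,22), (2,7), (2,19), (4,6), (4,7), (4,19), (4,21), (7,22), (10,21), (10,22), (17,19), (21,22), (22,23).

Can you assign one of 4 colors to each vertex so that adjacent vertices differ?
A valid 4-coloring: color 1: [2, 4, 17, 22]; color 2: [1, 6, 7, 19, 21, 23]; color 3: [0, 10].
(χ(G) = 3 ≤ 4.)

Yes, G is 4-colorable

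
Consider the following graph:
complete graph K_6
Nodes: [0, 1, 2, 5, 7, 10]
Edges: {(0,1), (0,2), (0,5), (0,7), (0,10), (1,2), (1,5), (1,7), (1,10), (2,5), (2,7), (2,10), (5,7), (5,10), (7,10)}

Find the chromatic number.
Clique number ω(G) = 6 (lower bound: χ ≥ ω).
The clique on [0, 1, 2, 5, 7, 10] has size 6, forcing χ ≥ 6, and the coloring below uses 6 colors, so χ(G) = 6.
A valid 6-coloring: color 1: [1]; color 2: [2]; color 3: [10]; color 4: [7]; color 5: [0]; color 6: [5].

χ(G) = 6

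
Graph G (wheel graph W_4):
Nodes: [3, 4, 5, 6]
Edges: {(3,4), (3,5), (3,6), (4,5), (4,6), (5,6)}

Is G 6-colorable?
A valid 6-coloring: color 1: [4]; color 2: [6]; color 3: [3]; color 4: [5].
(χ(G) = 4 ≤ 6.)

Yes, G is 6-colorable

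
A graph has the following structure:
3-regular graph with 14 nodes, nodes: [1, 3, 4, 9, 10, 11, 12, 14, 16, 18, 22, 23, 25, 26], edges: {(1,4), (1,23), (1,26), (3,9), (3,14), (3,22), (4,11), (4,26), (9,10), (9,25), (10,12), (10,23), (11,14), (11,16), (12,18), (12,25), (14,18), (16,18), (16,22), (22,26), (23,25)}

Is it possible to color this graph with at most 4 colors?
Yes, G is 4-colorable

A valid 4-coloring: color 1: [9, 12, 14, 16, 23, 26]; color 2: [1, 3, 10, 11, 18, 25]; color 3: [4, 22].
(χ(G) = 3 ≤ 4.)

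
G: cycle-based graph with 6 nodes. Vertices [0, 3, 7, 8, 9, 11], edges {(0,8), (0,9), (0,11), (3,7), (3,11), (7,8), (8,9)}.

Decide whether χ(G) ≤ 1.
The clique on vertices [0, 8, 9] has size 3 > 1, so it alone needs 3 colors.

No, G is not 1-colorable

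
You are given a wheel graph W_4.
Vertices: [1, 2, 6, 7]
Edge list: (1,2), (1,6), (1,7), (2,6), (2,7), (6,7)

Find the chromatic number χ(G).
Clique number ω(G) = 4 (lower bound: χ ≥ ω).
The clique on [1, 2, 6, 7] has size 4, forcing χ ≥ 4, and the coloring below uses 4 colors, so χ(G) = 4.
A valid 4-coloring: color 1: [2]; color 2: [6]; color 3: [1]; color 4: [7].

χ(G) = 4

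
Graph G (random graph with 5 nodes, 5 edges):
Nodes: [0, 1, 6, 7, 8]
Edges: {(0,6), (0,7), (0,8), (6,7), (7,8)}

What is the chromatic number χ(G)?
Clique number ω(G) = 3 (lower bound: χ ≥ ω).
The clique on [0, 7, 8] has size 3, forcing χ ≥ 3, and the coloring below uses 3 colors, so χ(G) = 3.
A valid 3-coloring: color 1: [0, 1]; color 2: [7]; color 3: [6, 8].

χ(G) = 3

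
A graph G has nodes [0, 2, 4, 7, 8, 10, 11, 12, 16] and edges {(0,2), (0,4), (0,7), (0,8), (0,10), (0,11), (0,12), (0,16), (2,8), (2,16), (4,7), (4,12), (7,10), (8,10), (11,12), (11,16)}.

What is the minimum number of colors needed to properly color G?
Clique number ω(G) = 3 (lower bound: χ ≥ ω).
The clique on [0, 2, 16] has size 3, forcing χ ≥ 3, and the coloring below uses 3 colors, so χ(G) = 3.
A valid 3-coloring: color 1: [0]; color 2: [7, 8, 12, 16]; color 3: [2, 4, 10, 11].

χ(G) = 3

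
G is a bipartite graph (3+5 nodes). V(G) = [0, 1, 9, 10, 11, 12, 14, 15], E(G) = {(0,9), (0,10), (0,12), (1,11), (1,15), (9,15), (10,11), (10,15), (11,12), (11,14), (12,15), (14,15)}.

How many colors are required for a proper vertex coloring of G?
χ(G) = 2

Clique number ω(G) = 2 (lower bound: χ ≥ ω).
The graph is bipartite (no odd cycle), so 2 colors suffice: χ(G) = 2.
A valid 2-coloring: color 1: [0, 11, 15]; color 2: [1, 9, 10, 12, 14].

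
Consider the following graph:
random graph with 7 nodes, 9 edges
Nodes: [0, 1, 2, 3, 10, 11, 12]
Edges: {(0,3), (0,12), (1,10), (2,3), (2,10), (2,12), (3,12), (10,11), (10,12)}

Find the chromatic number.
χ(G) = 3

Clique number ω(G) = 3 (lower bound: χ ≥ ω).
The clique on [0, 3, 12] has size 3, forcing χ ≥ 3, and the coloring below uses 3 colors, so χ(G) = 3.
A valid 3-coloring: color 1: [1, 11, 12]; color 2: [3, 10]; color 3: [0, 2].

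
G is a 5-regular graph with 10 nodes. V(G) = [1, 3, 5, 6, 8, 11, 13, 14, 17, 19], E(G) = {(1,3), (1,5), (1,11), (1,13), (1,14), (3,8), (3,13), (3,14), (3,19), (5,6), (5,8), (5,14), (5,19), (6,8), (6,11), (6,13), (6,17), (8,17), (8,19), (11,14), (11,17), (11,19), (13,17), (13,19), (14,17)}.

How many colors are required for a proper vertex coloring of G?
Clique number ω(G) = 3 (lower bound: χ ≥ ω).
Suppose a proper 3-coloring c exists. The clique [1, 3, 13] takes 3 distinct colors; by symmetry let c(1) = 1, c(3) = 2, c(13) = 3.
- Vertex 14: neighbors [1, 3] already have colors [1, 2] ⇒ c(14) = 3.
- Vertex 5: neighbors [1, 14] already have colors [1, 3] ⇒ c(5) = 2.
- Vertex 6: neighbors [5, 13] already have colors [2, 3] ⇒ c(6) = 1.
- Vertex 8: neighbors [6, 3] already have colors [1, 2] ⇒ c(8) = 3.
- Vertex 11: neighbors [1, 14] already have colors [1, 3] ⇒ c(11) = 2.
- Vertex 17: neighbors [6, 11, 8] already have colors [1, 2, 3] — all 3 colors blocked. Contradiction.
The forced assignments end in a contradiction, so G has no proper 3-coloring (χ ≥ 4).
The coloring below uses 4 colors, so χ(G) = 4.
A valid 4-coloring: color 1: [6, 14, 19]; color 2: [3, 5, 11]; color 3: [1, 17]; color 4: [8, 13].

χ(G) = 4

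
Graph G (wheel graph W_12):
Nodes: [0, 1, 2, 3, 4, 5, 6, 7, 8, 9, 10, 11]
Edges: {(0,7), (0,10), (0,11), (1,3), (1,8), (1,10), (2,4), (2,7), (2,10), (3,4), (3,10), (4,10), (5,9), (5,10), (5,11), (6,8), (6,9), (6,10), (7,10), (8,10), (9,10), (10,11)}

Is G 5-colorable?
Yes, G is 5-colorable

A valid 5-coloring: color 1: [10]; color 2: [3, 7, 8, 9, 11]; color 3: [0, 1, 2, 5, 6]; color 4: [4].
(χ(G) = 4 ≤ 5.)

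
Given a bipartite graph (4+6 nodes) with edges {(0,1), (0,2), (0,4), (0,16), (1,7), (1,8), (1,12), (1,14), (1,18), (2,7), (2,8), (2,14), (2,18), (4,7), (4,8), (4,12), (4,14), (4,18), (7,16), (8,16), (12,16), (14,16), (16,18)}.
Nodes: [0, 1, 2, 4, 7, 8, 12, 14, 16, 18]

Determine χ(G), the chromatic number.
Clique number ω(G) = 2 (lower bound: χ ≥ ω).
The graph is bipartite (no odd cycle), so 2 colors suffice: χ(G) = 2.
A valid 2-coloring: color 1: [1, 2, 4, 16]; color 2: [0, 7, 8, 12, 14, 18].

χ(G) = 2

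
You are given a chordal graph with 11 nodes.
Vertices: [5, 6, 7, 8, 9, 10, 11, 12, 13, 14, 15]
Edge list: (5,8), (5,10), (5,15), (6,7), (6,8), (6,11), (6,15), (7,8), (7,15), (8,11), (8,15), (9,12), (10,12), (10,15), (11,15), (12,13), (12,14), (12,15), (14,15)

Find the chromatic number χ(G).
Clique number ω(G) = 4 (lower bound: χ ≥ ω).
The clique on [6, 8, 11, 15] has size 4, forcing χ ≥ 4, and the coloring below uses 4 colors, so χ(G) = 4.
A valid 4-coloring: color 1: [9, 13, 15]; color 2: [8, 10, 14]; color 3: [5, 6, 12]; color 4: [7, 11].

χ(G) = 4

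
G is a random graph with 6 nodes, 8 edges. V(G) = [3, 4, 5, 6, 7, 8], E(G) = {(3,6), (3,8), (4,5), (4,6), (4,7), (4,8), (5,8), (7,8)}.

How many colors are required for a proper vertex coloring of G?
Clique number ω(G) = 3 (lower bound: χ ≥ ω).
The clique on [4, 5, 8] has size 3, forcing χ ≥ 3, and the coloring below uses 3 colors, so χ(G) = 3.
A valid 3-coloring: color 1: [6, 8]; color 2: [3, 4]; color 3: [5, 7].

χ(G) = 3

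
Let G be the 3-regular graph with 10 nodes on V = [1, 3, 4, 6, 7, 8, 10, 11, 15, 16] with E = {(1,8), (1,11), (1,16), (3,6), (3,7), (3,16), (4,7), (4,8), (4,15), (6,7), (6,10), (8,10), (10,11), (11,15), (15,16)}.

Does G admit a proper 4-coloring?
A valid 4-coloring: color 1: [7, 8, 11, 16]; color 2: [1, 4, 6]; color 3: [3, 10, 15].
(χ(G) = 3 ≤ 4.)

Yes, G is 4-colorable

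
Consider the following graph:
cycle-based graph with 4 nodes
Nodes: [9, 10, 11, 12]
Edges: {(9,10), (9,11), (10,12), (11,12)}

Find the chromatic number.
Clique number ω(G) = 2 (lower bound: χ ≥ ω).
The graph is bipartite (no odd cycle), so 2 colors suffice: χ(G) = 2.
A valid 2-coloring: color 1: [10, 11]; color 2: [9, 12].

χ(G) = 2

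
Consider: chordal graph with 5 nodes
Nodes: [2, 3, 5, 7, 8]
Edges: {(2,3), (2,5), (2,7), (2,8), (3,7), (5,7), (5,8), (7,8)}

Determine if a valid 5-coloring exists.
Yes, G is 5-colorable

A valid 5-coloring: color 1: [2]; color 2: [7]; color 3: [3, 5]; color 4: [8].
(χ(G) = 4 ≤ 5.)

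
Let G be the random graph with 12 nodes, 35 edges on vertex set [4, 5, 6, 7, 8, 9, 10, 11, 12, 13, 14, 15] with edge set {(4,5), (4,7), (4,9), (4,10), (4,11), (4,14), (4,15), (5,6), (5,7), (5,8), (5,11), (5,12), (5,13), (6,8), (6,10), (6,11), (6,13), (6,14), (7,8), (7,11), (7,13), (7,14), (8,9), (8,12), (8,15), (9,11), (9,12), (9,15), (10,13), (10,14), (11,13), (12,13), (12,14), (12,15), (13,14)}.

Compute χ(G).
χ(G) = 4

Clique number ω(G) = 4 (lower bound: χ ≥ ω).
The clique on [4, 5, 7, 11] has size 4, forcing χ ≥ 4, and the coloring below uses 4 colors, so χ(G) = 4.
A valid 4-coloring: color 1: [4, 8, 13]; color 2: [5, 9, 14]; color 3: [10, 11, 12]; color 4: [6, 7, 15].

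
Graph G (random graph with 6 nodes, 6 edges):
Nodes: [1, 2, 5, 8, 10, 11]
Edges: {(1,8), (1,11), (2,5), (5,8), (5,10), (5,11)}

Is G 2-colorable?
Yes, G is 2-colorable

A valid 2-coloring: color 1: [1, 5]; color 2: [2, 8, 10, 11].
(χ(G) = 2 ≤ 2.)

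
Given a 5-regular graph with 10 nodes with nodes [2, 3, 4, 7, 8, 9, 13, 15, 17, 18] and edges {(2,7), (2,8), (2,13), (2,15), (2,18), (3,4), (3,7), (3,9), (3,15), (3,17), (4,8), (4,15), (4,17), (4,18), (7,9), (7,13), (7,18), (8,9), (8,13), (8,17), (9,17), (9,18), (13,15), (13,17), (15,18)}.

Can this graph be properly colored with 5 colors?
Yes, G is 5-colorable

A valid 5-coloring: color 1: [7, 15, 17]; color 2: [2, 4, 9]; color 3: [3, 8, 18]; color 4: [13].
(χ(G) = 4 ≤ 5.)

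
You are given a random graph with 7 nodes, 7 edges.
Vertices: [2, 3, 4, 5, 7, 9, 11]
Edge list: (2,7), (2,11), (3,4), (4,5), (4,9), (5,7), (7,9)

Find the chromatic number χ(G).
Clique number ω(G) = 2 (lower bound: χ ≥ ω).
The graph is bipartite (no odd cycle), so 2 colors suffice: χ(G) = 2.
A valid 2-coloring: color 1: [4, 7, 11]; color 2: [2, 3, 5, 9].

χ(G) = 2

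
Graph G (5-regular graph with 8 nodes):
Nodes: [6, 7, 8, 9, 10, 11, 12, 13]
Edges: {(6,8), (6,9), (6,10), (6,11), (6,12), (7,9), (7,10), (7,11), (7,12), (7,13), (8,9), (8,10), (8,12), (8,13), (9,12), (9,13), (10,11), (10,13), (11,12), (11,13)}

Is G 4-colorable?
A valid 4-coloring: color 1: [7, 8]; color 2: [6, 13]; color 3: [10, 12]; color 4: [9, 11].
(χ(G) = 4 ≤ 4.)

Yes, G is 4-colorable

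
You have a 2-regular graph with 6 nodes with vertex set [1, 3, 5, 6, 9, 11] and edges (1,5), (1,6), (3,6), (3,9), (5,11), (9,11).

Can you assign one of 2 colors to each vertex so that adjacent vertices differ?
Yes, G is 2-colorable

A valid 2-coloring: color 1: [1, 3, 11]; color 2: [5, 6, 9].
(χ(G) = 2 ≤ 2.)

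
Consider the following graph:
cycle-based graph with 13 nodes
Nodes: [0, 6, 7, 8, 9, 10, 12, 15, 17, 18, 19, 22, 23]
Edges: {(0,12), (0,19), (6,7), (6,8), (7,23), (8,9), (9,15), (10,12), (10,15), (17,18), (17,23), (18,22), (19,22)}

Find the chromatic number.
χ(G) = 3

Clique number ω(G) = 2 (lower bound: χ ≥ ω).
Odd cycle [15, 10, 12, 0, 19, 22, 18, 17, 23, 7, 6, 8, 9] needs 3 colors (χ ≥ 3).
The coloring below uses 3 colors, so χ(G) = 3.
A valid 3-coloring: color 1: [8, 12, 15, 18, 19, 23]; color 2: [0, 7, 9, 10, 17, 22]; color 3: [6].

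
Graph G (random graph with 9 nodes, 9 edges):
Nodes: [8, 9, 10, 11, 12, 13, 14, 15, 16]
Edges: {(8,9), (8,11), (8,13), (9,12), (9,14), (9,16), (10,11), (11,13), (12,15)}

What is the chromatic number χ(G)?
χ(G) = 3

Clique number ω(G) = 3 (lower bound: χ ≥ ω).
The clique on [8, 11, 13] has size 3, forcing χ ≥ 3, and the coloring below uses 3 colors, so χ(G) = 3.
A valid 3-coloring: color 1: [9, 11, 15]; color 2: [8, 10, 12, 14, 16]; color 3: [13].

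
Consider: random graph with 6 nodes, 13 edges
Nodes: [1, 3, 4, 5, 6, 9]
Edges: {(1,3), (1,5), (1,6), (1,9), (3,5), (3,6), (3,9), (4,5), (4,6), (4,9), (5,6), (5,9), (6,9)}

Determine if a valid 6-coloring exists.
Yes, G is 6-colorable

A valid 6-coloring: color 1: [6]; color 2: [5]; color 3: [9]; color 4: [1, 4]; color 5: [3].
(χ(G) = 5 ≤ 6.)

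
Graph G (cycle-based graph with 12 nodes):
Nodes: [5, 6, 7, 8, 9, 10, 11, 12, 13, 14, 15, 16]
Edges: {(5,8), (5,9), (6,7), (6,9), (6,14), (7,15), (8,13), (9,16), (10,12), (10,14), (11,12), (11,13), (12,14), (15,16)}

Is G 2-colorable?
The clique on vertices [10, 12, 14] has size 3 > 2, so it alone needs 3 colors.

No, G is not 2-colorable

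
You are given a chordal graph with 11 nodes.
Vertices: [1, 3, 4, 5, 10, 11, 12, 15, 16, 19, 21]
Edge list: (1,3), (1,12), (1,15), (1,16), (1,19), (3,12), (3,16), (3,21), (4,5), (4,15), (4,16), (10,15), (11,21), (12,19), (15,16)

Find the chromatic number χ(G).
Clique number ω(G) = 3 (lower bound: χ ≥ ω).
The clique on [1, 12, 19] has size 3, forcing χ ≥ 3, and the coloring below uses 3 colors, so χ(G) = 3.
A valid 3-coloring: color 1: [1, 4, 10, 21]; color 2: [3, 5, 11, 15, 19]; color 3: [12, 16].

χ(G) = 3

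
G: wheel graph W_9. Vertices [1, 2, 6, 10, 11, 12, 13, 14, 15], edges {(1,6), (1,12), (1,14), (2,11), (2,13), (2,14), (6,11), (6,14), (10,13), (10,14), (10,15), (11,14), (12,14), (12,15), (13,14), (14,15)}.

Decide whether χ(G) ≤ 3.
A valid 3-coloring: color 1: [14]; color 2: [2, 6, 10, 12]; color 3: [1, 11, 13, 15].
(χ(G) = 3 ≤ 3.)

Yes, G is 3-colorable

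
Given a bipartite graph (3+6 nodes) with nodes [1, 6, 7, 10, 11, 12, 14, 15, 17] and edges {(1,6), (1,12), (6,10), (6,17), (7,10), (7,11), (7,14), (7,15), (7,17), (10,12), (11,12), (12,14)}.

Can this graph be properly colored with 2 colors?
A valid 2-coloring: color 1: [6, 7, 12]; color 2: [1, 10, 11, 14, 15, 17].
(χ(G) = 2 ≤ 2.)

Yes, G is 2-colorable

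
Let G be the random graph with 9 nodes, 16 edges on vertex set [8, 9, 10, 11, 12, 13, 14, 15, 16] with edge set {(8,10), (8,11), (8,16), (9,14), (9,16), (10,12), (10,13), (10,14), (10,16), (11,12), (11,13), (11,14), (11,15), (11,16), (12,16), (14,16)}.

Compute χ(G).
χ(G) = 3

Clique number ω(G) = 3 (lower bound: χ ≥ ω).
The clique on [9, 14, 16] has size 3, forcing χ ≥ 3, and the coloring below uses 3 colors, so χ(G) = 3.
A valid 3-coloring: color 1: [9, 10, 11]; color 2: [13, 15, 16]; color 3: [8, 12, 14].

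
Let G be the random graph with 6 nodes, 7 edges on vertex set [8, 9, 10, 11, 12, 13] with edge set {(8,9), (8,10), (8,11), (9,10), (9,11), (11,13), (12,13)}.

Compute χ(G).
Clique number ω(G) = 3 (lower bound: χ ≥ ω).
The clique on [8, 9, 10] has size 3, forcing χ ≥ 3, and the coloring below uses 3 colors, so χ(G) = 3.
A valid 3-coloring: color 1: [8, 13]; color 2: [10, 11, 12]; color 3: [9].

χ(G) = 3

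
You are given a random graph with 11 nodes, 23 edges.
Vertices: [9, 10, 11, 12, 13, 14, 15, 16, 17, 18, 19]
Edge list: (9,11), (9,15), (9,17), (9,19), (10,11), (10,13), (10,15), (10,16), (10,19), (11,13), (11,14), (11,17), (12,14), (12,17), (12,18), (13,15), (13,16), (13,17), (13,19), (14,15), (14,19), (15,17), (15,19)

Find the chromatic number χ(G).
Clique number ω(G) = 4 (lower bound: χ ≥ ω).
The clique on [10, 13, 15, 19] has size 4, forcing χ ≥ 4, and the coloring below uses 4 colors, so χ(G) = 4.
A valid 4-coloring: color 1: [11, 12, 15, 16]; color 2: [9, 13, 14, 18]; color 3: [10, 17]; color 4: [19].

χ(G) = 4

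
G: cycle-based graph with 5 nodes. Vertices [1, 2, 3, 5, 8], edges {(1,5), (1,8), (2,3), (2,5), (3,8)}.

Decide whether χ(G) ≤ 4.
Yes, G is 4-colorable

A valid 4-coloring: color 1: [3, 5]; color 2: [2, 8]; color 3: [1].
(χ(G) = 3 ≤ 4.)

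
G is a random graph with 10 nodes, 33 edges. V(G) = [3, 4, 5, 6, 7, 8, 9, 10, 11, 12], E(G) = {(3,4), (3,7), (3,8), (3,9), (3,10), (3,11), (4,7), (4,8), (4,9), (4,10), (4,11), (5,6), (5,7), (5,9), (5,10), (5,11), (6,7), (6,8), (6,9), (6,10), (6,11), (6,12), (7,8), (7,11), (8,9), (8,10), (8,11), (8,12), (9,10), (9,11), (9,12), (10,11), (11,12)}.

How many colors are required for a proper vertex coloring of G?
χ(G) = 6

Clique number ω(G) = 6 (lower bound: χ ≥ ω).
The clique on [3, 4, 8, 9, 10, 11] has size 6, forcing χ ≥ 6, and the coloring below uses 6 colors, so χ(G) = 6.
A valid 6-coloring: color 1: [11]; color 2: [7, 9]; color 3: [5, 8]; color 4: [10, 12]; color 5: [3, 6]; color 6: [4].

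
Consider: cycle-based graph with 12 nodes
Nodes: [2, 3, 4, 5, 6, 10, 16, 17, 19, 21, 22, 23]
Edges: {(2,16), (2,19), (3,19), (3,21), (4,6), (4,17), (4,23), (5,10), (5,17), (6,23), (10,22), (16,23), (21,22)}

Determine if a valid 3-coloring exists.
Yes, G is 3-colorable

A valid 3-coloring: color 1: [2, 3, 5, 22, 23]; color 2: [4, 10, 16, 19, 21]; color 3: [6, 17].
(χ(G) = 3 ≤ 3.)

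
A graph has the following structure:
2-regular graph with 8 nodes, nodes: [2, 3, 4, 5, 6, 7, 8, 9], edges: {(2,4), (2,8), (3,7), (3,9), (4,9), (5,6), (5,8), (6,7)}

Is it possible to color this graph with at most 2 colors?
A valid 2-coloring: color 1: [2, 5, 7, 9]; color 2: [3, 4, 6, 8].
(χ(G) = 2 ≤ 2.)

Yes, G is 2-colorable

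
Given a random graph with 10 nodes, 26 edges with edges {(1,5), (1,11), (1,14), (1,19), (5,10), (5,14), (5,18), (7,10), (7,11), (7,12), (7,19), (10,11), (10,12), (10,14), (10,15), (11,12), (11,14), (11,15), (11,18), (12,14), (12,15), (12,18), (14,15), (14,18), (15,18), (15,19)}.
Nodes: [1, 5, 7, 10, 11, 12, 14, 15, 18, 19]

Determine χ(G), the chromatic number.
Clique number ω(G) = 5 (lower bound: χ ≥ ω).
The clique on [10, 11, 12, 14, 15] has size 5, forcing χ ≥ 5, and the coloring below uses 5 colors, so χ(G) = 5.
A valid 5-coloring: color 1: [5, 11, 19]; color 2: [7, 14]; color 3: [1, 10, 18]; color 4: [15]; color 5: [12].

χ(G) = 5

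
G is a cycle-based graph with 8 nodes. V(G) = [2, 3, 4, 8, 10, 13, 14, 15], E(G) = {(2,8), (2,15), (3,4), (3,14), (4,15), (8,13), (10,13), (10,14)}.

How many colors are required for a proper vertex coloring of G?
χ(G) = 2

Clique number ω(G) = 2 (lower bound: χ ≥ ω).
The graph is bipartite (no odd cycle), so 2 colors suffice: χ(G) = 2.
A valid 2-coloring: color 1: [2, 4, 13, 14]; color 2: [3, 8, 10, 15].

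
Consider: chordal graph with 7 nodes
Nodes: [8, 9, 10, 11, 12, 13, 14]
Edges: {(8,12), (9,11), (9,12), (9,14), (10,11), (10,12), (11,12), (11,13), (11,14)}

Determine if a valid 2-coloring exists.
No, G is not 2-colorable

The clique on vertices [9, 11, 12] has size 3 > 2, so it alone needs 3 colors.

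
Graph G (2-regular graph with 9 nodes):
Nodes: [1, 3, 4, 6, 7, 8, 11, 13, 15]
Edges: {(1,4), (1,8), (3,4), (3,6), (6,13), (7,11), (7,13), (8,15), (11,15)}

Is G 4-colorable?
A valid 4-coloring: color 1: [4, 6, 7, 8]; color 2: [1, 3, 11, 13]; color 3: [15].
(χ(G) = 3 ≤ 4.)

Yes, G is 4-colorable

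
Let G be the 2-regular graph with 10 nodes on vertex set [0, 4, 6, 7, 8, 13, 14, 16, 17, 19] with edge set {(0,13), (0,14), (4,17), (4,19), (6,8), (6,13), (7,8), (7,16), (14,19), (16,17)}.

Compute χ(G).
χ(G) = 2

Clique number ω(G) = 2 (lower bound: χ ≥ ω).
The graph is bipartite (no odd cycle), so 2 colors suffice: χ(G) = 2.
A valid 2-coloring: color 1: [4, 8, 13, 14, 16]; color 2: [0, 6, 7, 17, 19].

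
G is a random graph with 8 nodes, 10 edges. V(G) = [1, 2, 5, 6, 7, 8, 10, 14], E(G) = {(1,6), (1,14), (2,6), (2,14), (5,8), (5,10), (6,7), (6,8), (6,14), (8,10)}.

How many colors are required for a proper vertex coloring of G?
Clique number ω(G) = 3 (lower bound: χ ≥ ω).
The clique on [5, 8, 10] has size 3, forcing χ ≥ 3, and the coloring below uses 3 colors, so χ(G) = 3.
A valid 3-coloring: color 1: [6, 10]; color 2: [7, 8, 14]; color 3: [1, 2, 5].

χ(G) = 3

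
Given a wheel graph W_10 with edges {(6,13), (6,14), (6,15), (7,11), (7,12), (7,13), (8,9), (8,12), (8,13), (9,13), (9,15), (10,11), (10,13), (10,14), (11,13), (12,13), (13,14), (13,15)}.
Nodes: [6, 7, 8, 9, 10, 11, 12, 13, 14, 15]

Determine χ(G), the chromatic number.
Clique number ω(G) = 3 (lower bound: χ ≥ ω).
Odd cycle [6, 15, 9, 8, 12, 7, 11, 10, 14] needs 3 colors (χ ≥ 3).
Vertex 13 is adjacent to every vertex of [6, 7, 8, 9, 10, 11, 12, 14, 15], which already need 3 colors among themselves, so 13 needs a new color (χ ≥ 4).
The coloring below uses 4 colors, so χ(G) = 4.
A valid 4-coloring: color 1: [13]; color 2: [6, 9, 10, 12]; color 3: [7, 8, 14, 15]; color 4: [11].

χ(G) = 4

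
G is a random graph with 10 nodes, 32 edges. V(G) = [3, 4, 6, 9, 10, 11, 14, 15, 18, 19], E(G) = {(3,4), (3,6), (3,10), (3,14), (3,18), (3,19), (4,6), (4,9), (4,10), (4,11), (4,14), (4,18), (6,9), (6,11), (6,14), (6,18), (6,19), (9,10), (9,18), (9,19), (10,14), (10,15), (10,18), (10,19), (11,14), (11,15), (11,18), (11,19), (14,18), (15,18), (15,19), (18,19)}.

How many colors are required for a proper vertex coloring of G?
Clique number ω(G) = 5 (lower bound: χ ≥ ω).
The clique on [3, 4, 10, 14, 18] has size 5, forcing χ ≥ 5, and the coloring below uses 5 colors, so χ(G) = 5.
A valid 5-coloring: color 1: [18]; color 2: [4, 19]; color 3: [6, 10]; color 4: [3, 9, 11]; color 5: [14, 15].

χ(G) = 5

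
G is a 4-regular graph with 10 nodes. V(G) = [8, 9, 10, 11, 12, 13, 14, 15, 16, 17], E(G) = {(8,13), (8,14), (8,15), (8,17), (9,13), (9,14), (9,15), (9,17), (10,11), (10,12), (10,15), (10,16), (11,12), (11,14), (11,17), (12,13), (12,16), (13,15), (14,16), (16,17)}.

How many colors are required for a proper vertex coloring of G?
Clique number ω(G) = 3 (lower bound: χ ≥ ω).
The clique on [8, 13, 15] has size 3, forcing χ ≥ 3, and the coloring below uses 3 colors, so χ(G) = 3.
A valid 3-coloring: color 1: [8, 9, 12]; color 2: [10, 13, 14, 17]; color 3: [11, 15, 16].

χ(G) = 3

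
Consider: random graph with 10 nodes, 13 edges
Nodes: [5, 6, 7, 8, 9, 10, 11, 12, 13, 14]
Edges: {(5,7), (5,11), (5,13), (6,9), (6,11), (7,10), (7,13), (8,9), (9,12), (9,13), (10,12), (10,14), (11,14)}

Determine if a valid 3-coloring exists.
Yes, G is 3-colorable

A valid 3-coloring: color 1: [7, 9, 11]; color 2: [6, 8, 10, 13]; color 3: [5, 12, 14].
(χ(G) = 3 ≤ 3.)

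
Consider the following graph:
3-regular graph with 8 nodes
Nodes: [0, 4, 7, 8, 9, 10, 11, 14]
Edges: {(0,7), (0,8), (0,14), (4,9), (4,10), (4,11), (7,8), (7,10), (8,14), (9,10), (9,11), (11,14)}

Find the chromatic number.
Clique number ω(G) = 3 (lower bound: χ ≥ ω).
The clique on [0, 8, 14] has size 3, forcing χ ≥ 3, and the coloring below uses 3 colors, so χ(G) = 3.
A valid 3-coloring: color 1: [0, 10, 11]; color 2: [7, 9, 14]; color 3: [4, 8].

χ(G) = 3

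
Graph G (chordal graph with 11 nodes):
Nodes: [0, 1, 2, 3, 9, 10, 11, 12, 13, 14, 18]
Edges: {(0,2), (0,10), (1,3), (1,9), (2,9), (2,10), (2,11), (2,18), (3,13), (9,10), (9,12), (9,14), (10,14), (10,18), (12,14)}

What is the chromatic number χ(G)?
χ(G) = 3

Clique number ω(G) = 3 (lower bound: χ ≥ ω).
The clique on [0, 2, 10] has size 3, forcing χ ≥ 3, and the coloring below uses 3 colors, so χ(G) = 3.
A valid 3-coloring: color 1: [1, 2, 13, 14]; color 2: [3, 10, 11, 12]; color 3: [0, 9, 18].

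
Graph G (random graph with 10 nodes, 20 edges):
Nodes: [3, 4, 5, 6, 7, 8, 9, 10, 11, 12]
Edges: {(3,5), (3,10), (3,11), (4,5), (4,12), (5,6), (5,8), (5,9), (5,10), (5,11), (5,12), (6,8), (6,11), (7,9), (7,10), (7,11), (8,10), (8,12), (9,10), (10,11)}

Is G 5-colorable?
Yes, G is 5-colorable

A valid 5-coloring: color 1: [5, 7]; color 2: [6, 10, 12]; color 3: [4, 8, 9, 11]; color 4: [3].
(χ(G) = 4 ≤ 5.)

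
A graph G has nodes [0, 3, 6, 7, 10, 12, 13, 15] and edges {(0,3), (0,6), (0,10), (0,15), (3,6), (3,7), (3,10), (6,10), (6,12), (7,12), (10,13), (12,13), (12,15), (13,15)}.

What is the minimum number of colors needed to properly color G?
χ(G) = 4

Clique number ω(G) = 4 (lower bound: χ ≥ ω).
The clique on [0, 3, 6, 10] has size 4, forcing χ ≥ 4, and the coloring below uses 4 colors, so χ(G) = 4.
A valid 4-coloring: color 1: [10, 12]; color 2: [3, 15]; color 3: [6, 7, 13]; color 4: [0].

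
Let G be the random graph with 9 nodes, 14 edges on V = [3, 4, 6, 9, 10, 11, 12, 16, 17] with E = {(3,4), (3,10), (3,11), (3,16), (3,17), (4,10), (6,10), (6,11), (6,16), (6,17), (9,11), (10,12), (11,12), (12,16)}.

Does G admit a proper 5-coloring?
A valid 5-coloring: color 1: [3, 6, 9, 12]; color 2: [10, 11, 16, 17]; color 3: [4].
(χ(G) = 3 ≤ 5.)

Yes, G is 5-colorable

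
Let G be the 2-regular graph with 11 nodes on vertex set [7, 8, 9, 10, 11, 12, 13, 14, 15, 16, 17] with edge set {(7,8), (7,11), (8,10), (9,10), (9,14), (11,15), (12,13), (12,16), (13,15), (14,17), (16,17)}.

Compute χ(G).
χ(G) = 3

Clique number ω(G) = 2 (lower bound: χ ≥ ω).
Odd cycle [14, 17, 16, 12, 13, 15, 11, 7, 8, 10, 9] needs 3 colors (χ ≥ 3).
The coloring below uses 3 colors, so χ(G) = 3.
A valid 3-coloring: color 1: [7, 10, 12, 15, 17]; color 2: [8, 9, 11, 13, 16]; color 3: [14].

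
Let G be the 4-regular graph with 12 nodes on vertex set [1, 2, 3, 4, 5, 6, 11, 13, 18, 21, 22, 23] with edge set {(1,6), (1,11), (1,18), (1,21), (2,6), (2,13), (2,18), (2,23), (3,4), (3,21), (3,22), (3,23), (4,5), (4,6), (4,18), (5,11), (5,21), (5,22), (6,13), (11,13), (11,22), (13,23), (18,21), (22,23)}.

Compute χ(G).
Clique number ω(G) = 3 (lower bound: χ ≥ ω).
The clique on [1, 18, 21] has size 3, forcing χ ≥ 3, and the coloring below uses 3 colors, so χ(G) = 3.
A valid 3-coloring: color 1: [2, 4, 21, 22]; color 2: [6, 11, 18, 23]; color 3: [1, 3, 5, 13].

χ(G) = 3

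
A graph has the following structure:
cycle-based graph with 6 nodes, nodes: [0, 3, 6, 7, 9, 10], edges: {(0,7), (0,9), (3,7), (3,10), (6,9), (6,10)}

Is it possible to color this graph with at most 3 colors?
Yes, G is 3-colorable

A valid 3-coloring: color 1: [0, 3, 6]; color 2: [7, 9, 10].
(χ(G) = 2 ≤ 3.)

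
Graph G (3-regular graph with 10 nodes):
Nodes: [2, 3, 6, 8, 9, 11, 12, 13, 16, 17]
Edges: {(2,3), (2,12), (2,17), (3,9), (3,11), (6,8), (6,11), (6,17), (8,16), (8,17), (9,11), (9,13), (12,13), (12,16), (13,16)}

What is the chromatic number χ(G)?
Clique number ω(G) = 3 (lower bound: χ ≥ ω).
The clique on [6, 8, 17] has size 3, forcing χ ≥ 3, and the coloring below uses 3 colors, so χ(G) = 3.
A valid 3-coloring: color 1: [11, 13, 17]; color 2: [2, 6, 9, 16]; color 3: [3, 8, 12].

χ(G) = 3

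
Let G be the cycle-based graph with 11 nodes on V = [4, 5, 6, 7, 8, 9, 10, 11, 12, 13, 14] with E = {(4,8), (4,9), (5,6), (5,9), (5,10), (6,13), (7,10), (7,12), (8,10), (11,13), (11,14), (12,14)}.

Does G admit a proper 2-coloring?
No, G is not 2-colorable

Odd cycle [4, 8, 10, 5, 9] needs 3 colors (χ ≥ 3).
Hence χ(G) ≥ 3 > 2, so no proper 2-coloring exists.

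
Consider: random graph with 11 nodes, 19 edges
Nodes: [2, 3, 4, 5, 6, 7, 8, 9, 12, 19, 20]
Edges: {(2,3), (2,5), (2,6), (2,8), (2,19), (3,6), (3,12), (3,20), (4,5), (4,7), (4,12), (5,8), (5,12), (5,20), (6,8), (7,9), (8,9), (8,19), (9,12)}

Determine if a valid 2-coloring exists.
The clique on vertices [2, 8, 19] has size 3 > 2, so it alone needs 3 colors.

No, G is not 2-colorable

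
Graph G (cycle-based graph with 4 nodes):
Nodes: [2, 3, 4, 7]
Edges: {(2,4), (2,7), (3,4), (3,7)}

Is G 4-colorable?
Yes, G is 4-colorable

A valid 4-coloring: color 1: [4, 7]; color 2: [2, 3].
(χ(G) = 2 ≤ 4.)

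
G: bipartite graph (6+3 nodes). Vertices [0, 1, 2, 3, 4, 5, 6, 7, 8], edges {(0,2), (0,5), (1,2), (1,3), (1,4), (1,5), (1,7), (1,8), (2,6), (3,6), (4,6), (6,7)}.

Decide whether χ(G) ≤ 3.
A valid 3-coloring: color 1: [0, 1, 6]; color 2: [2, 3, 4, 5, 7, 8].
(χ(G) = 2 ≤ 3.)

Yes, G is 3-colorable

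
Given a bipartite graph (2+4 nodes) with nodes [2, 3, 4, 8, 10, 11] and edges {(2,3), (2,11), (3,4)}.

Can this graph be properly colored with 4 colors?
Yes, G is 4-colorable

A valid 4-coloring: color 1: [3, 8, 10, 11]; color 2: [2, 4].
(χ(G) = 2 ≤ 4.)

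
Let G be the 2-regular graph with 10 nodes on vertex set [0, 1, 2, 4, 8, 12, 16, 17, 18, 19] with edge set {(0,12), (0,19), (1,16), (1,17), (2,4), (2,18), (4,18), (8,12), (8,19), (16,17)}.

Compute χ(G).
χ(G) = 3

Clique number ω(G) = 3 (lower bound: χ ≥ ω).
The clique on [1, 16, 17] has size 3, forcing χ ≥ 3, and the coloring below uses 3 colors, so χ(G) = 3.
A valid 3-coloring: color 1: [2, 12, 16, 19]; color 2: [0, 1, 4, 8]; color 3: [17, 18].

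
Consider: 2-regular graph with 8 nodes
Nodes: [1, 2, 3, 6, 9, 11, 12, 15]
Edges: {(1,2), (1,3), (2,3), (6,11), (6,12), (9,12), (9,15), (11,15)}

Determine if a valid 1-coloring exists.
No, G is not 1-colorable

The clique on vertices [1, 2, 3] has size 3 > 1, so it alone needs 3 colors.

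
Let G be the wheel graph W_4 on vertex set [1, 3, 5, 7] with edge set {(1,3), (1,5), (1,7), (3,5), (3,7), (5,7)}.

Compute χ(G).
Clique number ω(G) = 4 (lower bound: χ ≥ ω).
The clique on [1, 3, 5, 7] has size 4, forcing χ ≥ 4, and the coloring below uses 4 colors, so χ(G) = 4.
A valid 4-coloring: color 1: [5]; color 2: [7]; color 3: [3]; color 4: [1].

χ(G) = 4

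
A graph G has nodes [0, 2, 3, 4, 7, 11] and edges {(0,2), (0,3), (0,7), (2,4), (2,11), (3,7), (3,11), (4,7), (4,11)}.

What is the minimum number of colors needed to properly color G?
Clique number ω(G) = 3 (lower bound: χ ≥ ω).
The clique on [0, 3, 7] has size 3, forcing χ ≥ 3, and the coloring below uses 3 colors, so χ(G) = 3.
A valid 3-coloring: color 1: [7, 11]; color 2: [2, 3]; color 3: [0, 4].

χ(G) = 3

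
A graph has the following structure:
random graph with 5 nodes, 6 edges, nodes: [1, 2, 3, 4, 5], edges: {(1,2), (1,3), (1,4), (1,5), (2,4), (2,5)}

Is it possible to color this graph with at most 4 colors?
A valid 4-coloring: color 1: [1]; color 2: [2, 3]; color 3: [4, 5].
(χ(G) = 3 ≤ 4.)

Yes, G is 4-colorable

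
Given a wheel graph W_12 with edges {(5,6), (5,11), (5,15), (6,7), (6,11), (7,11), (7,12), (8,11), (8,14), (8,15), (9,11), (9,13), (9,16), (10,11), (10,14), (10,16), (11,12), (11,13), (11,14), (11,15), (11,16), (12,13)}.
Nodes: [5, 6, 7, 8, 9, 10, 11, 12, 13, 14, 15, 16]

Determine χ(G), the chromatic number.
χ(G) = 4

Clique number ω(G) = 3 (lower bound: χ ≥ ω).
Odd cycle [12, 7, 6, 5, 15, 8, 14, 10, 16, 9, 13] needs 3 colors (χ ≥ 3).
Vertex 11 is adjacent to every vertex of [5, 6, 7, 8, 9, 10, 12, 13, 14, 15, 16], which already need 3 colors among themselves, so 11 needs a new color (χ ≥ 4).
The coloring below uses 4 colors, so χ(G) = 4.
A valid 4-coloring: color 1: [11]; color 2: [6, 9, 12, 14, 15]; color 3: [5, 7, 8, 10, 13]; color 4: [16].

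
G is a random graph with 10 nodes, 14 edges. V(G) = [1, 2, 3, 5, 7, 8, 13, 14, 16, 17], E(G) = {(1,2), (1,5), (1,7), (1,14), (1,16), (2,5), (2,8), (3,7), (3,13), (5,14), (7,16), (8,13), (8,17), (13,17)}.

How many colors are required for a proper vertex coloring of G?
Clique number ω(G) = 3 (lower bound: χ ≥ ω).
The clique on [1, 7, 16] has size 3, forcing χ ≥ 3, and the coloring below uses 3 colors, so χ(G) = 3.
A valid 3-coloring: color 1: [1, 3, 8]; color 2: [5, 7, 13]; color 3: [2, 14, 16, 17].

χ(G) = 3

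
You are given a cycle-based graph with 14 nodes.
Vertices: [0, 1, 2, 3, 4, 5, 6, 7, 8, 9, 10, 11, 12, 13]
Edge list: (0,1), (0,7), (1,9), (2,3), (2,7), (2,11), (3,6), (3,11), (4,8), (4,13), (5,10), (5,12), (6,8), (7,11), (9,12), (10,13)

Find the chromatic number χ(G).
χ(G) = 3

Clique number ω(G) = 3 (lower bound: χ ≥ ω).
The clique on [2, 3, 11] has size 3, forcing χ ≥ 3, and the coloring below uses 3 colors, so χ(G) = 3.
A valid 3-coloring: color 1: [1, 3, 7, 8, 12, 13]; color 2: [0, 4, 5, 6, 9, 11]; color 3: [2, 10].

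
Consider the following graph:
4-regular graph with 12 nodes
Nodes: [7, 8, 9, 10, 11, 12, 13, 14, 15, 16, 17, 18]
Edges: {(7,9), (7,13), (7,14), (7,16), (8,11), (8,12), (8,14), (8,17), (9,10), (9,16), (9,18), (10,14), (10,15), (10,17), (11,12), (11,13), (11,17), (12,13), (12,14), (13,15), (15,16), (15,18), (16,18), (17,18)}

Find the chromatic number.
Clique number ω(G) = 3 (lower bound: χ ≥ ω).
Suppose a proper 3-coloring c exists. The clique [7, 9, 16] takes 3 distinct colors; by symmetry let c(7) = 1, c(9) = 2, c(16) = 3.
- Vertex 18: neighbors [9, 16] already have colors [2, 3] ⇒ c(18) = 1.
- Vertex 15: neighbors [18, 16] already have colors [1, 3] ⇒ c(15) = 2.
- Vertex 13: neighbors [7, 15] already have colors [1, 2] ⇒ c(13) = 3.
- Vertex 11: neighbors [13] already have colors [3]; try each remaining color.
- Case c(11) = 1:
  - Vertex 12: neighbors [11, 13] already have colors [1, 3] ⇒ c(12) = 2.
  - Vertex 8: neighbors [11, 12] already have colors [1, 2] ⇒ c(8) = 3.
  - Vertex 14: neighbors [7, 12, 8] already have colors [1, 2, 3] — all 3 colors blocked. Contradiction.
- Case c(11) = 2:
  - Vertex 12: neighbors [11, 13] already have colors [2, 3] ⇒ c(12) = 1.
  - Vertex 8: neighbors [12, 11] already have colors [1, 2] ⇒ c(8) = 3.
  - Vertex 17: neighbors [18, 11, 8] already have colors [1, 2, 3] — all 3 colors blocked. Contradiction.
Every case ends in a contradiction, so G has no proper 3-coloring (χ ≥ 4).
The coloring below uses 4 colors, so χ(G) = 4.
A valid 4-coloring: color 1: [7, 10, 11, 18]; color 2: [13, 14, 16, 17]; color 3: [9, 12, 15]; color 4: [8].

χ(G) = 4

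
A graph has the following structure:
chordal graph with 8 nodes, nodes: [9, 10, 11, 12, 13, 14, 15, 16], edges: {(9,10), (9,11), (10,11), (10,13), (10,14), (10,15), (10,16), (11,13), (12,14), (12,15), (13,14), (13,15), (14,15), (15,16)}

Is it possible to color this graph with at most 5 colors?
A valid 5-coloring: color 1: [10, 12]; color 2: [11, 15]; color 3: [9, 14, 16]; color 4: [13].
(χ(G) = 4 ≤ 5.)

Yes, G is 5-colorable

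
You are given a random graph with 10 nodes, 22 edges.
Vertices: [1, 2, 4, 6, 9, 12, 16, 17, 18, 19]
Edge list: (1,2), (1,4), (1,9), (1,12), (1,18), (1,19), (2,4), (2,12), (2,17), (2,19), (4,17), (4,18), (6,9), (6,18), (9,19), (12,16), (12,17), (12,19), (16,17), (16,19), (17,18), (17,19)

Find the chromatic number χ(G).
χ(G) = 4

Clique number ω(G) = 4 (lower bound: χ ≥ ω).
The clique on [12, 16, 17, 19] has size 4, forcing χ ≥ 4, and the coloring below uses 4 colors, so χ(G) = 4.
A valid 4-coloring: color 1: [4, 6, 19]; color 2: [1, 17]; color 3: [9, 12, 18]; color 4: [2, 16].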